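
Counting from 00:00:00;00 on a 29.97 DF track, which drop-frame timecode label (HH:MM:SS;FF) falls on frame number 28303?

00:15:44;11

Ten DF minutes hold 17982 frames, so frame 28303 lies in block 1 (frames 17982–35963) with 10321 frames into that block.
The block's first minute is 1800 frames and the rest 1798 each; 10321 frames reaches minute 5, so 1 × 18 + 5 × 2 = 28 labels have been skipped so far.
Adding those back, label number 28303 + 28 = 28331 at 30 labels/s is 944 s + 11 f = 0 h 15 min 44 s frame 11, i.e. 00:15:44;11.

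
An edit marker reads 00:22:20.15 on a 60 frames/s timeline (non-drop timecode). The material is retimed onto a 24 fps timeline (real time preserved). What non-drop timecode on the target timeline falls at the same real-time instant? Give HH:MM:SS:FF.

Source frame index: (0×3600 + 22×60 + 20) × 60 + 15 = 80415.
Real time: 80415 / (60) = 5361/4 s.
Target frame: (5361/4) × (24) = 32166.
At 24 labels/s: frame 32166 → 00:22:20:06.

00:22:20:06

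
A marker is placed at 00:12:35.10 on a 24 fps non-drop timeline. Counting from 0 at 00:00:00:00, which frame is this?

18130

Total seconds to the label: (0 × 3600 + 12 × 60 + 35) = 755.
Frame index = 755 × 24 + 10 = 18130.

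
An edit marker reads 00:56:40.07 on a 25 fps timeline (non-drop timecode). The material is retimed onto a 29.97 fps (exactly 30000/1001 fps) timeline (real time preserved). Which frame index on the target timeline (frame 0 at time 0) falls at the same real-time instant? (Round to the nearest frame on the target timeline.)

Source frame index: (0×3600 + 56×60 + 40) × 25 + 7 = 85007.
Real time: 85007 / (25) = 85007/25 s.
Target frame: (85007/25) × (30000/1001) = 7846800/77 ≈ 101906.494 → 101906.

frame 101906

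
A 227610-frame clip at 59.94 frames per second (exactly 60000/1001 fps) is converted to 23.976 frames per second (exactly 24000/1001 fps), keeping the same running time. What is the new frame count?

Frames at target rate = 227610 × (24000/1001) / (60000/1001) = 91044.

91044 frames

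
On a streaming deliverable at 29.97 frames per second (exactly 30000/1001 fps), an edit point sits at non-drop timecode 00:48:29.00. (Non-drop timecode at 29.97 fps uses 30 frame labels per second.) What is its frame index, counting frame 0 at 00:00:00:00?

Total seconds to the label: (0 × 3600 + 48 × 60 + 29) = 2909.
Frame index = 2909 × 30 + 0 = 87270.

frame 87270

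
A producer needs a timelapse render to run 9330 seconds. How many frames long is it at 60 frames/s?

Frames = 9330 × 60 = 559800.

559800 frames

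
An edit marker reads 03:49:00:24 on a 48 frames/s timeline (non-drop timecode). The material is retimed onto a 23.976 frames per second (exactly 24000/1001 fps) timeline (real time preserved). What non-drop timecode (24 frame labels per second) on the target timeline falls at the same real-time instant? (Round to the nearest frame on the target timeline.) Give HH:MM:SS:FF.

03:48:46:19

Source frame index: (3×3600 + 49×60 + 0) × 48 + 24 = 659544.
Real time: 659544 / (48) = 27481/2 s.
Target frame: (27481/2) × (24000/1001) = 329772000/1001 ≈ 329442.557 → 329443.
At 24 labels/s: frame 329443 → 03:48:46:19.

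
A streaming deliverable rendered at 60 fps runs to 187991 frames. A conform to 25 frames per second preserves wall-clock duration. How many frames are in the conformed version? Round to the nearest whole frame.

78330 frames

Frames at target rate = 187991 × (25) / (60) = 939955/12 ≈ 78329.583.
Nearest whole frame: 78330.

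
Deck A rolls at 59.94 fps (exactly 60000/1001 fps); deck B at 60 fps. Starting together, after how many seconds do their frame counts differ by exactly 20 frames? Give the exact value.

1001/3 seconds

The gap grows by |60 − 60000/1001| = 60/1001 frames per second.
Time for a 20-frame gap: 20 ÷ (60/1001) = 1001/3 s.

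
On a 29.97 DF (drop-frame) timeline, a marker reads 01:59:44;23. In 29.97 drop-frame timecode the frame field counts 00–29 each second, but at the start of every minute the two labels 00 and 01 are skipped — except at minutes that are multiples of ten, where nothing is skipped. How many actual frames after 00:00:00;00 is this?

As if non-drop at 30 labels/s: (1 × 3600 + 59 × 60 + 44) × 30 + 23 = 215543.
Minute boundaries passed: 119; those not divisible by 10: 119 − 11 = 108; dropped labels = 2 × 108 = 216.
Actual frame index = 215543 − 216 = 215327.

215327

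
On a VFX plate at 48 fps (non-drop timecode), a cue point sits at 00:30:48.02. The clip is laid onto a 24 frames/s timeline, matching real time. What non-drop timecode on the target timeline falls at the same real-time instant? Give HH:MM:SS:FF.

00:30:48:01

Source frame index: (0×3600 + 30×60 + 48) × 48 + 2 = 88706.
Real time: 88706 / (48) = 44353/24 s.
Target frame: (44353/24) × (24) = 44353.
At 24 labels/s: frame 44353 → 00:30:48:01.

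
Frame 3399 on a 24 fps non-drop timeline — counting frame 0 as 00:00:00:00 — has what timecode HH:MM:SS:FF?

3399 ÷ 24 = 141 full seconds, remainder 15 frames.
141 s = 0 h 2 min 21 s.
Timecode: 00:02:21:15.

00:02:21:15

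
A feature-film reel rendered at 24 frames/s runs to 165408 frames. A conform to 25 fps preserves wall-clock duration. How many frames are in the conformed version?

172300 frames

Target frames = source frames × (target rate / source rate) = 165408 × (25)/(24) = 165408 × 25/24 = 172300.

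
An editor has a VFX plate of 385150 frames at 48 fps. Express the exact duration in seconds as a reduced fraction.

Running time = 385150 ÷ (48) = 385150 × 1/48 = 192575/24 s.

192575/24 seconds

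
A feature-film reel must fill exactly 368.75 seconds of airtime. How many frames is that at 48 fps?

Frames = 368.75 × 48 = 17700.

17700 frames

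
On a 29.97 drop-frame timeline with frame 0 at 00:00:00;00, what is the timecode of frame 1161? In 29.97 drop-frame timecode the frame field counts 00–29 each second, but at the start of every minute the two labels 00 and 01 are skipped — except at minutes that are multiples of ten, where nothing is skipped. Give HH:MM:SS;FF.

Ten DF minutes hold 17982 frames, so frame 1161 lies in block 0 (frames 0–17981) with 1161 frames into that block.
The block's first minute is 1800 frames and the rest 1798 each; 1161 frames reaches minute 0, so 0 × 18 + 0 × 2 = 0 labels have been skipped so far.
Adding those back, label number 1161 + 0 = 1161 at 30 labels/s is 38 s + 21 f = 0 h 0 min 38 s frame 21, i.e. 00:00:38;21.

00:00:38;21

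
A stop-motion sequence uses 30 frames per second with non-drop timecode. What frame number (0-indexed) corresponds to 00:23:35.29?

Total seconds to the label: (0 × 3600 + 23 × 60 + 35) = 1415.
Frame index = 1415 × 30 + 29 = 42479.

frame 42479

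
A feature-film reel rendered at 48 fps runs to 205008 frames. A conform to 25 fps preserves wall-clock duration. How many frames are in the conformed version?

Target frames = source frames × (target rate / source rate) = 205008 × (25)/(48) = 205008 × 25/48 = 106775.

106775 frames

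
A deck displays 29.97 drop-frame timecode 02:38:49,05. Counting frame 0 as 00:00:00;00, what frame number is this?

As if non-drop at 30 labels/s: (2 × 3600 + 38 × 60 + 49) × 30 + 5 = 285875.
Minute boundaries passed: 158; those not divisible by 10: 158 − 15 = 143; dropped labels = 2 × 143 = 286.
Actual frame index = 285875 − 286 = 285589.

285589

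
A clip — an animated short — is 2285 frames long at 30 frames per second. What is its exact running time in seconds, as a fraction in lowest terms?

Running time = 2285 ÷ (30) = 2285 × 1/30 = 457/6 s.

457/6 seconds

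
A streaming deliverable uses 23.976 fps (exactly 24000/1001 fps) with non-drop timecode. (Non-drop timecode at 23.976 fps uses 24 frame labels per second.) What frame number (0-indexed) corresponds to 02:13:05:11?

Total seconds to the label: (2 × 3600 + 13 × 60 + 5) = 7985.
Frame index = 7985 × 24 + 11 = 191651.

191651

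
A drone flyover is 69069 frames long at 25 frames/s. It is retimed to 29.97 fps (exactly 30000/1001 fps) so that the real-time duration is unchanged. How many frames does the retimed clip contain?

82800 frames

Target frames = source frames × (target rate / source rate) = 69069 × (30000/1001)/(25) = 69069 × 1200/1001 = 82800.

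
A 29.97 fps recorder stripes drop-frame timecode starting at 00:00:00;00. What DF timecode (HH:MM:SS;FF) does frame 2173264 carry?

Each 10-minute DF block holds 10 × 60 × 30 − 9 × 2 = 17982 frames. 2173264 ÷ 17982 → 120 full blocks, remainder 15424.
Within the partial block the first minute is 1800 frames and each further minute 1798, so 8 further minute boundaries passed. Total skipped labels = 18 × 120 + 2 × 8 = 2176.
Non-drop label index = 2173264 + 2176 = 2175440; at 30 labels/s that is 20:08:34:20, i.e. DF 20:08:34;20.

20:08:34;20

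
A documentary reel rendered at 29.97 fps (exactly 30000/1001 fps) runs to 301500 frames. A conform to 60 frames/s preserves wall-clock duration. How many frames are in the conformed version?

603603 frames

Target frames = source frames × (target rate / source rate) = 301500 × (60)/(30000/1001) = 301500 × 1001/500 = 603603.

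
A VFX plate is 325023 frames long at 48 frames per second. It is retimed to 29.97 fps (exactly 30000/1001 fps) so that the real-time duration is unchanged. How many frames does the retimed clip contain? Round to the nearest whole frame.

202936 frames

Frames at target rate = 325023 × (30000/1001) / (48) = 203139375/1001 ≈ 202936.439.
Nearest whole frame: 202936.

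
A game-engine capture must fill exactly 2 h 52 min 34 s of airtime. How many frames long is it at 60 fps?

2 h 52 min 34 s = 10354 s.
Frames = 10354 × 60 = 621240.

621240 frames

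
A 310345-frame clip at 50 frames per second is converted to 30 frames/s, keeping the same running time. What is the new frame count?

186207 frames

Frames at target rate = 310345 × (30) / (50) = 186207.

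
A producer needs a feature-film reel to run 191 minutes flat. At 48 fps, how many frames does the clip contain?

550080 frames

191 min = 11460 s.
Frames = 11460 × 48 = 550080.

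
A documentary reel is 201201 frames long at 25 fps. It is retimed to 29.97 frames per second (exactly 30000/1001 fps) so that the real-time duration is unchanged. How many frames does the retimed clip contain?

241200 frames

Target frames = source frames × (target rate / source rate) = 201201 × (30000/1001)/(25) = 201201 × 1200/1001 = 241200.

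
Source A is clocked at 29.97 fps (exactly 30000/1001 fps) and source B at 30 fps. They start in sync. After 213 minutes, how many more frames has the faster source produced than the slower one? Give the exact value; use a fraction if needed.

213 min = 12780 s.
A emits 30000/1001 × 12780 = 383400000/1001 frames; B emits 30 × 12780 = 383400.
Difference = 383400/1001 frames (≈ 383.0170); B is ahead of A.

383400/1001 frames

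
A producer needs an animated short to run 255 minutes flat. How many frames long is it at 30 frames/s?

459000 frames

255 min = 15300 s.
Frames = 15300 × 30 = 459000.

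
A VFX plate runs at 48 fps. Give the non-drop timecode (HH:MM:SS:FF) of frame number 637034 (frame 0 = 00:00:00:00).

637034 ÷ 48 = 13271 full seconds, remainder 26 frames.
13271 s = 3 h 41 min 11 s.
Timecode: 03:41:11:26.

03:41:11:26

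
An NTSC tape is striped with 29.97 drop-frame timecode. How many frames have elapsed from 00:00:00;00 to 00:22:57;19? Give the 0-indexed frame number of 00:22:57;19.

41289

Complete 10-minute blocks: 2, each 17982 frames → 35964.
Remaining 2 whole minutes in the current block: 1800 + 1 × 1798 = 3598 frames.
Within the current minute: 57 × 30 + 19 − 2 = 1727 (labels ;00/;01 skipped at this minute). Total = 35964 + 3598 + 1727 = 41289.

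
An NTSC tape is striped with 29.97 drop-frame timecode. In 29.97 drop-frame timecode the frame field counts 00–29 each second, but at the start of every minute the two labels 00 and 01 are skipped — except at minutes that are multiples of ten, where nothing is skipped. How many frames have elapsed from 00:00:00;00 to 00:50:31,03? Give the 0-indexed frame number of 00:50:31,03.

90843

As if non-drop at 30 labels/s: (0 × 3600 + 50 × 60 + 31) × 30 + 3 = 90933.
Minute boundaries passed: 50; those not divisible by 10: 50 − 5 = 45; dropped labels = 2 × 45 = 90.
Actual frame index = 90933 − 90 = 90843.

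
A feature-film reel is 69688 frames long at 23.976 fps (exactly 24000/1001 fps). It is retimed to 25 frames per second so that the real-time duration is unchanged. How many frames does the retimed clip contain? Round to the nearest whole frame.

Frames at target rate = 69688 × (25) / (24000/1001) = 8719711/120 ≈ 72664.258.
Nearest whole frame: 72664.

72664 frames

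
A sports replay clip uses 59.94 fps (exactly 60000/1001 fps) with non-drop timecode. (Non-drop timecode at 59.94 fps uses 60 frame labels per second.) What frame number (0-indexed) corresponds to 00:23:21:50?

Total seconds to the label: (0 × 3600 + 23 × 60 + 21) = 1401.
Frame index = 1401 × 60 + 50 = 84110.

frame 84110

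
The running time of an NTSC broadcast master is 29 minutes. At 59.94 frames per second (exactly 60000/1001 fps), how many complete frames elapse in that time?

104295 frames

29 min = 1740 s.
Frames = 1740 × 60000/1001 = 104400000/1001 ≈ 104295.7043.
Complete frames: 104295.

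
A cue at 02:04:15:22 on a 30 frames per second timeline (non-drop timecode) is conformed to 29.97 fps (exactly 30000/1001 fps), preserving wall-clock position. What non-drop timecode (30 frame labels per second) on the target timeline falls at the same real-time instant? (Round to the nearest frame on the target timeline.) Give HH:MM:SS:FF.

02:04:08:09

Source frame index: (2×3600 + 4×60 + 15) × 30 + 22 = 223672.
Real time: 223672 / (30) = 111836/15 s.
Target frame: (111836/15) × (30000/1001) = 223672000/1001 ≈ 223448.551 → 223449.
At 30 labels/s: frame 223449 → 02:04:08:09.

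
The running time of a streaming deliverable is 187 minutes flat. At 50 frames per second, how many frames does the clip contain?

187 min = 11220 s.
Frames = 11220 × 50 = 561000.

561000 frames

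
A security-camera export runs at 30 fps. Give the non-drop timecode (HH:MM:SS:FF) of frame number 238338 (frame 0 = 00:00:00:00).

238338 ÷ 30 = 7944 full seconds, remainder 18 frames.
7944 s = 2 h 12 min 24 s.
Timecode: 02:12:24:18.

02:12:24:18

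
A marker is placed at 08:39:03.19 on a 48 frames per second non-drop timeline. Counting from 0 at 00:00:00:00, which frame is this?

1494883

Total seconds to the label: (8 × 3600 + 39 × 60 + 3) = 31143.
Frame index = 31143 × 48 + 19 = 1494883.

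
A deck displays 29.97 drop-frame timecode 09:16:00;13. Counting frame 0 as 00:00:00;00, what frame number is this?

999811

As if non-drop at 30 labels/s: (9 × 3600 + 16 × 60 + 0) × 30 + 13 = 1000813.
Minute boundaries passed: 556; those not divisible by 10: 556 − 55 = 501; dropped labels = 2 × 501 = 1002.
Actual frame index = 1000813 − 1002 = 999811.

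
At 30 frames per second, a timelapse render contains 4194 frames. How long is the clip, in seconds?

139.8 seconds

Running time = 4194 / (30) = 139.8 s.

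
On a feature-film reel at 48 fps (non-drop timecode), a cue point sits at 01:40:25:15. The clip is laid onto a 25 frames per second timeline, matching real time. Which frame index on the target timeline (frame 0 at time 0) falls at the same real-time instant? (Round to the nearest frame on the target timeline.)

Source frame index: (1×3600 + 40×60 + 25) × 48 + 15 = 289215.
Real time: 289215 / (48) = 96405/16 s.
Target frame: (96405/16) × (25) = 2410125/16 ≈ 150632.812 → 150633.

frame 150633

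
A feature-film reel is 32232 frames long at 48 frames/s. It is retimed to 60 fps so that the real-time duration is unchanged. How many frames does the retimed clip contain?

Target frames = source frames × (target rate / source rate) = 32232 × (60)/(48) = 32232 × 5/4 = 40290.

40290 frames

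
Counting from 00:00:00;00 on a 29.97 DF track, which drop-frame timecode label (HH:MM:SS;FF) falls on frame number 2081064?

Ten DF minutes hold 17982 frames, so frame 2081064 lies in block 115 (frames 2067930–2085911) with 13134 frames into that block.
The block's first minute is 1800 frames and the rest 1798 each; 13134 frames reaches minute 7, so 115 × 18 + 7 × 2 = 2084 labels have been skipped so far.
Adding those back, label number 2081064 + 2084 = 2083148 at 30 labels/s is 69438 s + 8 f = 19 h 17 min 18 s frame 8, i.e. 19:17:18;08.

19:17:18;08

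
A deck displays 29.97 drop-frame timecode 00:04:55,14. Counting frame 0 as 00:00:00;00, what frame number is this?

Complete 10-minute blocks: 0, each 17982 frames → 0.
Remaining 4 whole minutes in the current block: 1800 + 3 × 1798 = 7194 frames.
Within the current minute: 55 × 30 + 14 − 2 = 1662 (labels ;00/;01 skipped at this minute). Total = 0 + 7194 + 1662 = 8856.

8856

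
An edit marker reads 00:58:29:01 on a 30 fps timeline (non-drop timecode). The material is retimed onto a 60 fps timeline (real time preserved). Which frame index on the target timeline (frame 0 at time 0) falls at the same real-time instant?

frame 210542

Source frame index: (0×3600 + 58×60 + 29) × 30 + 1 = 105271.
Real time: 105271 / (30) = 105271/30 s.
Target frame: (105271/30) × (60) = 210542.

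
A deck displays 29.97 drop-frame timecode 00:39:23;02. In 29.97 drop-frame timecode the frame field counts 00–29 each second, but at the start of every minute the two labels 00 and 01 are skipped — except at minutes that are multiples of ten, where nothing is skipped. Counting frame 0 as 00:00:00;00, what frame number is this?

70820

Complete 10-minute blocks: 3, each 17982 frames → 53946.
Remaining 9 whole minutes in the current block: 1800 + 8 × 1798 = 16184 frames.
Within the current minute: 23 × 30 + 2 − 2 = 690 (labels ;00/;01 skipped at this minute). Total = 53946 + 16184 + 690 = 70820.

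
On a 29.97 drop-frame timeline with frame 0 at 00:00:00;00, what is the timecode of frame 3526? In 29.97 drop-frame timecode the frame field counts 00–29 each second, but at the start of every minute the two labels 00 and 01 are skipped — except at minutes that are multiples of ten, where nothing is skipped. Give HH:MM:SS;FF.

Each 10-minute DF block holds 10 × 60 × 30 − 9 × 2 = 17982 frames. 3526 ÷ 17982 → 0 full blocks, remainder 3526.
Within the partial block the first minute is 1800 frames and each further minute 1798, so 1 further minute boundary passed. Total skipped labels = 18 × 0 + 2 × 1 = 2.
Non-drop label index = 3526 + 2 = 3528; at 30 labels/s that is 00:01:57:18, i.e. DF 00:01:57;18.

00:01:57;18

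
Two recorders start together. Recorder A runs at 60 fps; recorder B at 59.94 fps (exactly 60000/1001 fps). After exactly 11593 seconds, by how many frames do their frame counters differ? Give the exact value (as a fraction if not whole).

A emits 60 × 11593 = 695580 frames; B emits 60000/1001 × 11593 = 695580000/1001.
Difference = 695580/1001 frames (≈ 694.8851); B is behind A.

695580/1001 frames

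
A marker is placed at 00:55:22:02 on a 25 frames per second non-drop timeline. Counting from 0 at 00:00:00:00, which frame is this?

frame 83052

Total seconds to the label: (0 × 3600 + 55 × 60 + 22) = 3322.
Frame index = 3322 × 25 + 2 = 83052.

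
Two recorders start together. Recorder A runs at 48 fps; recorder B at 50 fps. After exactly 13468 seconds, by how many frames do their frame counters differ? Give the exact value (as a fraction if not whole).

26936 frames

A emits 48 × 13468 = 646464 frames; B emits 50 × 13468 = 673400.
Difference = 26936 frames; B is ahead of A.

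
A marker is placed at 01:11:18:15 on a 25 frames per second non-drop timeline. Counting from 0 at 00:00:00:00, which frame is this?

Total seconds to the label: (1 × 3600 + 11 × 60 + 18) = 4278.
Frame index = 4278 × 25 + 15 = 106965.

106965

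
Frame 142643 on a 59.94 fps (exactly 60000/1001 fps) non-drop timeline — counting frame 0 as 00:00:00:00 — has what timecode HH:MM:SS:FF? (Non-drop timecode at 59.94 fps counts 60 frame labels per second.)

142643 ÷ 60 = 2377 full seconds, remainder 23 frames.
2377 s = 0 h 39 min 37 s.
Timecode: 00:39:37:23.

00:39:37:23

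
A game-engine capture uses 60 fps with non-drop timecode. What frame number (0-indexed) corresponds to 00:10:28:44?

Total seconds to the label: (0 × 3600 + 10 × 60 + 28) = 628.
Frame index = 628 × 60 + 44 = 37724.

37724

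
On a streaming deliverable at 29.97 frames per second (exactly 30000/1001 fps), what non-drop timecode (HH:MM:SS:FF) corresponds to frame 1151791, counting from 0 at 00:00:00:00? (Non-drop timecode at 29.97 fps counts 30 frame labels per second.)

10:39:53:01

1151791 ÷ 30 = 38393 full seconds, remainder 1 frame.
38393 s = 10 h 39 min 53 s.
Timecode: 10:39:53:01.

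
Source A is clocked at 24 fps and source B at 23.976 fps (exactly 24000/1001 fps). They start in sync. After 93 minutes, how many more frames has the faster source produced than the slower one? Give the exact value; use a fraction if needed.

133920/1001 frames

93 min = 5580 s.
A emits 24 × 5580 = 133920 frames; B emits 24000/1001 × 5580 = 133920000/1001.
Difference = 133920/1001 frames (≈ 133.7862); B is behind A.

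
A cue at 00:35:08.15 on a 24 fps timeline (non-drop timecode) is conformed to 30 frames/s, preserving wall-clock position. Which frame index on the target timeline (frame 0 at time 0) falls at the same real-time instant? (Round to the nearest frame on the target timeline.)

Source frame index: (0×3600 + 35×60 + 8) × 24 + 15 = 50607.
Real time: 50607 / (24) = 16869/8 s.
Target frame: (16869/8) × (30) = 253035/4 ≈ 63258.750 → 63259.

frame 63259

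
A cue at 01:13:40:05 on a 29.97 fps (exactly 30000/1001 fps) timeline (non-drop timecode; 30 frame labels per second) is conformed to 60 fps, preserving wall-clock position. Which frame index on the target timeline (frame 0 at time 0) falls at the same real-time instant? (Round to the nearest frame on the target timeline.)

Source frame index: (1×3600 + 13×60 + 40) × 30 + 5 = 132605.
Real time: 132605 / (30000/1001) = 26547521/6000 s.
Target frame: (26547521/6000) × (60) = 26547521/100 ≈ 265475.210 → 265475.

frame 265475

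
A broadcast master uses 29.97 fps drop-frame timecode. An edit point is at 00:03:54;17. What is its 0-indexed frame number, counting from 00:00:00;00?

7031

Complete 10-minute blocks: 0, each 17982 frames → 0.
Remaining 3 whole minutes in the current block: 1800 + 2 × 1798 = 5396 frames.
Within the current minute: 54 × 30 + 17 − 2 = 1635 (labels ;00/;01 skipped at this minute). Total = 0 + 5396 + 1635 = 7031.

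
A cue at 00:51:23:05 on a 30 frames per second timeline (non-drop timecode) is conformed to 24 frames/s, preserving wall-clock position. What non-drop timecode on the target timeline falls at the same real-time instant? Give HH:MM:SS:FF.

Source frame index: (0×3600 + 51×60 + 23) × 30 + 5 = 92495.
Real time: 92495 / (30) = 18499/6 s.
Target frame: (18499/6) × (24) = 73996.
At 24 labels/s: frame 73996 → 00:51:23:04.

00:51:23:04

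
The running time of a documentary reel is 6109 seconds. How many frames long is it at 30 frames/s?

Frames = 6109 × 30 = 183270.

183270 frames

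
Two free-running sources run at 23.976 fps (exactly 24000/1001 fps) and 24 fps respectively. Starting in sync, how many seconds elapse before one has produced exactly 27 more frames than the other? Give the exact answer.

The gap grows by |24 − 24000/1001| = 24/1001 frames per second.
Time for a 27-frame gap: 27 ÷ (24/1001) = 1126.125 s.

1126.125 seconds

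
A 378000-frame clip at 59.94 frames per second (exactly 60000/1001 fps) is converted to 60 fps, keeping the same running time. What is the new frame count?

Target frames = source frames × (target rate / source rate) = 378000 × (60)/(60000/1001) = 378000 × 1001/1000 = 378378.

378378 frames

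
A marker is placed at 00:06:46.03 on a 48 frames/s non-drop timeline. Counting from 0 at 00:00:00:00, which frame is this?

frame 19491

Total seconds to the label: (0 × 3600 + 6 × 60 + 46) = 406.
Frame index = 406 × 48 + 3 = 19491.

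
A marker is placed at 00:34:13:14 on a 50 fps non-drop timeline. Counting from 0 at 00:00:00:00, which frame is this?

Total seconds to the label: (0 × 3600 + 34 × 60 + 13) = 2053.
Frame index = 2053 × 50 + 14 = 102664.

102664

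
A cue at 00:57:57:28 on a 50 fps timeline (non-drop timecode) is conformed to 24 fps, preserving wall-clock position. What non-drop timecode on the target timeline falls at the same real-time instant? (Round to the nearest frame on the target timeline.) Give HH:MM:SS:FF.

00:57:57:13

Source frame index: (0×3600 + 57×60 + 57) × 50 + 28 = 173878.
Real time: 173878 / (50) = 86939/25 s.
Target frame: (86939/25) × (24) = 2086536/25 ≈ 83461.440 → 83461.
At 24 labels/s: frame 83461 → 00:57:57:13.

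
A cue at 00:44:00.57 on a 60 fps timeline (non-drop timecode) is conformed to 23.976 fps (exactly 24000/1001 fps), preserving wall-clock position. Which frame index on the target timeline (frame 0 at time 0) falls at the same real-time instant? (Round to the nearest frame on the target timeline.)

Source frame index: (0×3600 + 44×60 + 0) × 60 + 57 = 158457.
Real time: 158457 / (60) = 52819/20 s.
Target frame: (52819/20) × (24000/1001) = 4875600/77 ≈ 63319.481 → 63319.

frame 63319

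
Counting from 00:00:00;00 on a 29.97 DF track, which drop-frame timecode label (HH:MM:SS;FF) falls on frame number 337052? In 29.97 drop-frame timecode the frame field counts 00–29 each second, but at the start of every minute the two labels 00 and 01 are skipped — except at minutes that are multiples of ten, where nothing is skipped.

03:07:26;10

Ten DF minutes hold 17982 frames, so frame 337052 lies in block 18 (frames 323676–341657) with 13376 frames into that block.
The block's first minute is 1800 frames and the rest 1798 each; 13376 frames reaches minute 7, so 18 × 18 + 7 × 2 = 338 labels have been skipped so far.
Adding those back, label number 337052 + 338 = 337390 at 30 labels/s is 11246 s + 10 f = 3 h 7 min 26 s frame 10, i.e. 03:07:26;10.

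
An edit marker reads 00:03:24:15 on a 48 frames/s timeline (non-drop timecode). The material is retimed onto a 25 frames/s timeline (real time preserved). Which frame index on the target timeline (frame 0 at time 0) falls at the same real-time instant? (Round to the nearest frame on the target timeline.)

frame 5108

Source frame index: (0×3600 + 3×60 + 24) × 48 + 15 = 9807.
Real time: 9807 / (48) = 3269/16 s.
Target frame: (3269/16) × (25) = 81725/16 ≈ 5107.812 → 5108.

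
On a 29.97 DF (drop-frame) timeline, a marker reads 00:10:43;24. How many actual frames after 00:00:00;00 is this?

Complete 10-minute blocks: 1, each 17982 frames → 17982.
Remaining 0 whole minutes in the current block: 0 frames.
Within the current minute: 43 × 30 + 24 = 1314. Total = 17982 + 0 + 1314 = 19296.

19296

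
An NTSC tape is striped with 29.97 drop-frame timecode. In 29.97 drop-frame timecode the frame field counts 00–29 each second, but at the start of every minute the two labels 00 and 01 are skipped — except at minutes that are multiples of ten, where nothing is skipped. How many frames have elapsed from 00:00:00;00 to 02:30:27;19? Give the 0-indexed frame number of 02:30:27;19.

Complete 10-minute blocks: 15, each 17982 frames → 269730.
Remaining 0 whole minutes in the current block: 0 frames.
Within the current minute: 27 × 30 + 19 = 829. Total = 269730 + 0 + 829 = 270559.

270559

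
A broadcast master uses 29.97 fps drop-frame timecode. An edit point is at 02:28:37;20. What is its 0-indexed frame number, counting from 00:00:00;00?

As if non-drop at 30 labels/s: (2 × 3600 + 28 × 60 + 37) × 30 + 20 = 267530.
Minute boundaries passed: 148; those not divisible by 10: 148 − 14 = 134; dropped labels = 2 × 134 = 268.
Actual frame index = 267530 − 268 = 267262.

267262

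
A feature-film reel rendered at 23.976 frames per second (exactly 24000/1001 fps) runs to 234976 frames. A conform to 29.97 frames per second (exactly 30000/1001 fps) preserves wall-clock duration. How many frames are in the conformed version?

Target frames = source frames × (target rate / source rate) = 234976 × (30000/1001)/(24000/1001) = 234976 × 5/4 = 293720.

293720 frames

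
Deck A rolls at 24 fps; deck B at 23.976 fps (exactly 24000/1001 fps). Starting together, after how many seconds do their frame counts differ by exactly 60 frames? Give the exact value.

2502.5 seconds

The gap grows by |24000/1001 − 24| = 24/1001 frames per second.
Time for a 60-frame gap: 60 ÷ (24/1001) = 2502.5 s.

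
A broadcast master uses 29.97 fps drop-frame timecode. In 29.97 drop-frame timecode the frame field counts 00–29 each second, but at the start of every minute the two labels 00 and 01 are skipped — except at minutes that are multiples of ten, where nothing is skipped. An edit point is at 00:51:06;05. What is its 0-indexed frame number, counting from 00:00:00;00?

As if non-drop at 30 labels/s: (0 × 3600 + 51 × 60 + 6) × 30 + 5 = 91985.
Minute boundaries passed: 51; those not divisible by 10: 51 − 5 = 46; dropped labels = 2 × 46 = 92.
Actual frame index = 91985 − 92 = 91893.

91893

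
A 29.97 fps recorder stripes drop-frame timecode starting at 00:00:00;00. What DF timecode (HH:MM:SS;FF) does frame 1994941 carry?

18:29:24;19

Ten DF minutes hold 17982 frames, so frame 1994941 lies in block 110 (frames 1978020–1996001) with 16921 frames into that block.
The block's first minute is 1800 frames and the rest 1798 each; 16921 frames reaches minute 9, so 110 × 18 + 9 × 2 = 1998 labels have been skipped so far.
Adding those back, label number 1994941 + 1998 = 1996939 at 30 labels/s is 66564 s + 19 f = 18 h 29 min 24 s frame 19, i.e. 18:29:24;19.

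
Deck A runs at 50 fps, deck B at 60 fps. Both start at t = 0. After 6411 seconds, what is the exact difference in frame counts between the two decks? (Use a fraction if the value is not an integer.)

A emits 50 × 6411 = 320550 frames; B emits 60 × 6411 = 384660.
Difference = 64110 frames; B is ahead of A.

64110 frames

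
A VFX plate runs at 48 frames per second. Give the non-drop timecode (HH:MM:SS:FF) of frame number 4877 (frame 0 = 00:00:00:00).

00:01:41:29

4877 ÷ 48 = 101 full seconds, remainder 29 frames.
101 s = 0 h 1 min 41 s.
Timecode: 00:01:41:29.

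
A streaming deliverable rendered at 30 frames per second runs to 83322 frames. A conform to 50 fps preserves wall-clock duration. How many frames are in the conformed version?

138870 frames

Target frames = source frames × (target rate / source rate) = 83322 × (50)/(30) = 83322 × 5/3 = 138870.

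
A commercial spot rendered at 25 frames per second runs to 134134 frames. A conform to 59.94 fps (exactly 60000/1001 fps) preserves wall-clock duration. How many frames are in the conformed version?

Target frames = source frames × (target rate / source rate) = 134134 × (60000/1001)/(25) = 134134 × 2400/1001 = 321600.

321600 frames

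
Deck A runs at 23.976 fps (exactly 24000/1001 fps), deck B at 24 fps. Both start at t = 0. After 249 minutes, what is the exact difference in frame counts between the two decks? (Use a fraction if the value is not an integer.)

358560/1001 frames

249 min = 14940 s.
A emits 24000/1001 × 14940 = 358560000/1001 frames; B emits 24 × 14940 = 358560.
Difference = 358560/1001 frames (≈ 358.2018); B is ahead of A.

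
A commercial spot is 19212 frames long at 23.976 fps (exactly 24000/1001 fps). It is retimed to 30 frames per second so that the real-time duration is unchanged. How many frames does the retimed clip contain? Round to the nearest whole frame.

Frames at target rate = 19212 × (30) / (24000/1001) = 4807803/200 ≈ 24039.015.
Nearest whole frame: 24039.

24039 frames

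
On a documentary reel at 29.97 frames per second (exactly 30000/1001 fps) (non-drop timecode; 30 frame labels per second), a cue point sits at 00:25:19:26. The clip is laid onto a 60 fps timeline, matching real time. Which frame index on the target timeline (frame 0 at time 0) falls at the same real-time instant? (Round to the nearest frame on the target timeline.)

frame 91283

Source frame index: (0×3600 + 25×60 + 19) × 30 + 26 = 45596.
Real time: 45596 / (30000/1001) = 11410399/7500 s.
Target frame: (11410399/7500) × (60) = 11410399/125 ≈ 91283.192 → 91283.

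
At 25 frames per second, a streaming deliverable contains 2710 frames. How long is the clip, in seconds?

Running time = 2710 / (25) = 108.4 s.

108.4 seconds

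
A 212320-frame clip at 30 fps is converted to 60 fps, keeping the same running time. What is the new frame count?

424640 frames

Target frames = source frames × (target rate / source rate) = 212320 × (60)/(30) = 212320 × 2 = 424640.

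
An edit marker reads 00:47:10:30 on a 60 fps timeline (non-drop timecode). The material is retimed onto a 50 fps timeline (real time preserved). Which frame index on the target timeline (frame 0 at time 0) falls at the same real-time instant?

frame 141525

Source frame index: (0×3600 + 47×60 + 10) × 60 + 30 = 169830.
Real time: 169830 / (60) = 5661/2 s.
Target frame: (5661/2) × (50) = 141525.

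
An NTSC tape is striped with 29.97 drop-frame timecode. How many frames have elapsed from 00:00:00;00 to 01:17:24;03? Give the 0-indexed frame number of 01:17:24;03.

As if non-drop at 30 labels/s: (1 × 3600 + 17 × 60 + 24) × 30 + 3 = 139323.
Minute boundaries passed: 77; those not divisible by 10: 77 − 7 = 70; dropped labels = 2 × 70 = 140.
Actual frame index = 139323 − 140 = 139183.

139183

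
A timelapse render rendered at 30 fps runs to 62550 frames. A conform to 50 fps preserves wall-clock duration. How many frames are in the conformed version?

104250 frames

Target frames = source frames × (target rate / source rate) = 62550 × (50)/(30) = 62550 × 5/3 = 104250.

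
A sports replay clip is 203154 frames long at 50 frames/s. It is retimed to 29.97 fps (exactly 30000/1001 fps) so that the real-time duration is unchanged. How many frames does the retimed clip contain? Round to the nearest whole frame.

121771 frames

Frames at target rate = 203154 × (30000/1001) / (50) = 17413200/143 ≈ 121770.629.
Nearest whole frame: 121771.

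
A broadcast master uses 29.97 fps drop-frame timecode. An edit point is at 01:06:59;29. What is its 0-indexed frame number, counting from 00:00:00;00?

As if non-drop at 30 labels/s: (1 × 3600 + 6 × 60 + 59) × 30 + 29 = 120599.
Minute boundaries passed: 66; those not divisible by 10: 66 − 6 = 60; dropped labels = 2 × 60 = 120.
Actual frame index = 120599 − 120 = 120479.

120479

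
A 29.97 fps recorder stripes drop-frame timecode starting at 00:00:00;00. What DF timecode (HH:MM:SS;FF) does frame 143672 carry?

Each 10-minute DF block holds 10 × 60 × 30 − 9 × 2 = 17982 frames. 143672 ÷ 17982 → 7 full blocks, remainder 17798.
Within the partial block the first minute is 1800 frames and each further minute 1798, so 9 further minute boundaries passed. Total skipped labels = 18 × 7 + 2 × 9 = 144.
Non-drop label index = 143672 + 144 = 143816; at 30 labels/s that is 01:19:53:26, i.e. DF 01:19:53;26.

01:19:53;26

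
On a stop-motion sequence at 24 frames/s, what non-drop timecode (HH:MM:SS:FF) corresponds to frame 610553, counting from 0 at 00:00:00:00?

07:03:59:17

610553 ÷ 24 = 25439 full seconds, remainder 17 frames.
25439 s = 7 h 3 min 59 s.
Timecode: 07:03:59:17.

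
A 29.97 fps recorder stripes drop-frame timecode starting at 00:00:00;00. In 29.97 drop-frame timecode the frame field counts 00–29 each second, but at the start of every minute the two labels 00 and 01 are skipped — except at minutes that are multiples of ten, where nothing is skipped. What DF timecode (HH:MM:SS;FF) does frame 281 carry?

Each 10-minute DF block holds 10 × 60 × 30 − 9 × 2 = 17982 frames. 281 ÷ 17982 → 0 full blocks, remainder 281.
Within the partial block the first minute is 1800 frames and each further minute 1798, so 0 further minute boundaries passed. Total skipped labels = 18 × 0 + 2 × 0 = 0.
Non-drop label index = 281 + 0 = 281; at 30 labels/s that is 00:00:09:11, i.e. DF 00:00:09;11.

00:00:09;11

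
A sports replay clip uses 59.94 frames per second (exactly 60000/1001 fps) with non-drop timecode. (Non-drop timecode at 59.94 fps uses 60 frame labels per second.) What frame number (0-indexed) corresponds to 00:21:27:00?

Total seconds to the label: (0 × 3600 + 21 × 60 + 27) = 1287.
Frame index = 1287 × 60 + 0 = 77220.

frame 77220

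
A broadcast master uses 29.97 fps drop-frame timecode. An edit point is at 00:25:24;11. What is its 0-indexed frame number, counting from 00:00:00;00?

As if non-drop at 30 labels/s: (0 × 3600 + 25 × 60 + 24) × 30 + 11 = 45731.
Minute boundaries passed: 25; those not divisible by 10: 25 − 2 = 23; dropped labels = 2 × 23 = 46.
Actual frame index = 45731 − 46 = 45685.

45685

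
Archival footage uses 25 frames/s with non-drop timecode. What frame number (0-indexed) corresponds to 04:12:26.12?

Total seconds to the label: (4 × 3600 + 12 × 60 + 26) = 15146.
Frame index = 15146 × 25 + 12 = 378662.

378662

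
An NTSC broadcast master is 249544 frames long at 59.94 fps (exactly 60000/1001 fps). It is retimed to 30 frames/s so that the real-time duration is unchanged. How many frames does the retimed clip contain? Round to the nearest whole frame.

Frames at target rate = 249544 × (30) / (60000/1001) = 31224193/250 ≈ 124896.772.
Nearest whole frame: 124897.

124897 frames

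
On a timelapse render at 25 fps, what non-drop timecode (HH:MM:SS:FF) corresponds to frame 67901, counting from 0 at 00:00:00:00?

67901 ÷ 25 = 2716 full seconds, remainder 1 frame.
2716 s = 0 h 45 min 16 s.
Timecode: 00:45:16:01.

00:45:16:01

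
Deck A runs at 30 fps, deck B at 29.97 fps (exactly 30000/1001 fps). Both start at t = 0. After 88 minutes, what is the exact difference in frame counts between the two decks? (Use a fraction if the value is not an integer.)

88 min = 5280 s.
A emits 30 × 5280 = 158400 frames; B emits 30000/1001 × 5280 = 14400000/91.
Difference = 14400/91 frames (≈ 158.2418); B is behind A.

14400/91 frames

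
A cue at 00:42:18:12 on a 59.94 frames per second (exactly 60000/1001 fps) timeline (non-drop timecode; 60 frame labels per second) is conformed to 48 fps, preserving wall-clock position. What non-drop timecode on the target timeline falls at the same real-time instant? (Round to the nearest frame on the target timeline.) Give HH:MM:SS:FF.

00:42:20:35

Source frame index: (0×3600 + 42×60 + 18) × 60 + 12 = 152292.
Real time: 152292 / (60000/1001) = 12703691/5000 s.
Target frame: (12703691/5000) × (48) = 76222146/625 ≈ 121955.434 → 121955.
At 48 labels/s: frame 121955 → 00:42:20:35.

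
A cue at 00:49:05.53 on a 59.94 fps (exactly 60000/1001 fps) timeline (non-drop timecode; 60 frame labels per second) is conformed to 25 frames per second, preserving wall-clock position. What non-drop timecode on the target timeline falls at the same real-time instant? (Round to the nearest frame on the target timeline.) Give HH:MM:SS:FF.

Source frame index: (0×3600 + 49×60 + 5) × 60 + 53 = 176753.
Real time: 176753 / (60000/1001) = 176929753/60000 s.
Target frame: (176929753/60000) × (25) = 176929753/2400 ≈ 73720.730 → 73721.
At 25 labels/s: frame 73721 → 00:49:08:21.

00:49:08:21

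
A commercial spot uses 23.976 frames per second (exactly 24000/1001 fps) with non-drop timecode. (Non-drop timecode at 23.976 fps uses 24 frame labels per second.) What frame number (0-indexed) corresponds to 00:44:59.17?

frame 64793

Total seconds to the label: (0 × 3600 + 44 × 60 + 59) = 2699.
Frame index = 2699 × 24 + 17 = 64793.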